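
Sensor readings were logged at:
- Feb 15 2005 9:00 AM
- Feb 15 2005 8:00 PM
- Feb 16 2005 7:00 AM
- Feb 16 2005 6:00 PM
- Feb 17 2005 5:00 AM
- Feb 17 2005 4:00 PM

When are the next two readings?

Feb 18 2005 3:00 AM, Feb 18 2005 2:00 PM

Spacing: 11, 11, 11, 11, 11 h — constant 11 h.
Feb 17 2005 4:00 PM + 11 h = Feb 18 2005 3:00 AM.
Feb 18 2005 3:00 AM + 11 h = Feb 18 2005 2:00 PM.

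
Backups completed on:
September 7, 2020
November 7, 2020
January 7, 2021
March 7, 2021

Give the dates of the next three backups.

The day-of-month is always 7 (61, 61, 59 days between events).
So this recurs on the 7th of every 2 months.
Next: May 2021 → May 7, 2021.
July 2021: July 7, 2021.
Next: September 2021 → September 7, 2021.

May 7, 2021; July 7, 2021; September 7, 2021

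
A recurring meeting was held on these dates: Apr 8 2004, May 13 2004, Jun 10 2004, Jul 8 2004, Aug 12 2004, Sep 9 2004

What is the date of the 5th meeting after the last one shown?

All dates are Thursdays, 35, 28, 28, 35, 28 days apart.
Specifically, the 2nd Thursday of each month.
2nd Thursday of October 2004: Oct 14 2004.
November 2004 — 2nd Thursday is Nov 11 2004.
December 2004 — 2nd Thursday is Dec 9 2004.
January 2005 — 2nd Thursday is Jan 13 2005.
February 2005 — 2nd Thursday is Feb 10 2005.

Feb 10 2005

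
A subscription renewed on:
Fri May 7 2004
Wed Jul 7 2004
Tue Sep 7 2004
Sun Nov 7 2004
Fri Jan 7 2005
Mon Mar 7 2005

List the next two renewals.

Sat May 7 2005, Thu Jul 7 2005

Each date is the 7th; the gaps (61, 62, 61, 61, 59) track the month lengths.
The rule is the 7th of every 2 months.
May 2005: Sat May 7 2005.
Next: July 2005 → Thu Jul 7 2005.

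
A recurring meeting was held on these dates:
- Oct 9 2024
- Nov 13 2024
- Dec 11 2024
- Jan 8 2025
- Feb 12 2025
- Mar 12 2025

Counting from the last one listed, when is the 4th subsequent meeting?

These are Wednesdays at 28- or 35-day spacing (35, 28, 28, 35, 28).
The pattern: 2nd Wednesday of the month.
2nd Wednesday of April 2025: Apr 9 2025.
2nd Wednesday of May 2025: May 14 2025.
2nd Wednesday of June 2025: Jun 11 2025.
2nd Wednesday of July 2025: Jul 9 2025.

Jul 9 2025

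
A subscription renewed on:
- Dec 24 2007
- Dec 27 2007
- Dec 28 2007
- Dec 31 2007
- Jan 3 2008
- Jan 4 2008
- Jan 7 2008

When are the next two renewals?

Every event lands on a Monday or Thursday or Friday (gaps cycle 3, 1, 3, 3, 1, 3).
So the schedule is: every Monday, Thursday and Friday.
Next Thursday: Jan 10 2008.
The following Friday is Jan 11 2008.

Jan 10 2008, Jan 11 2008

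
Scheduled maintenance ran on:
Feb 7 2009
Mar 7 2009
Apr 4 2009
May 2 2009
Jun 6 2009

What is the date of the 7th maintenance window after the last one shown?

Gaps: 28, 28, 28, 35 days — a mix of 28 and 35. Every date is a Saturday.
Each is the 1st Saturday of its month.
1st Saturday of July 2009: Jul 4 2009.
1st Saturday of August 2009: Aug 1 2009.
1st Saturday of September 2009: Sep 5 2009.
October 2009 — 1st Saturday is Oct 3 2009.
November 2009 — 1st Saturday is Nov 7 2009.
December 2009 — 1st Saturday is Dec 5 2009.
1st Saturday of January 2010: Jan 2 2010.

Jan 2 2010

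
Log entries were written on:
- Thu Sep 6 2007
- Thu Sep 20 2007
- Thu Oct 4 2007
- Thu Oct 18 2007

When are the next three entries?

The spacing is 14, 14, 14 days — always 14 days.
Thu Oct 18 2007 + 14 days = Thu Nov 1 2007.
Thu Nov 1 2007 + 14 days = Thu Nov 15 2007.
Thu Nov 15 2007 + 14 days = Thu Nov 29 2007.

Thu Nov 1 2007, Thu Nov 15 2007, Thu Nov 29 2007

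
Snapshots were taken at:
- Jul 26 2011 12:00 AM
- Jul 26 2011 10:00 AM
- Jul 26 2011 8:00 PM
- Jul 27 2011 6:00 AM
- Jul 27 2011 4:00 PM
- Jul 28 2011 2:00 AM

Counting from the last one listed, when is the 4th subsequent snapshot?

Gaps: 10, 10, 10, 10, 10 hours — each event is 10 hours after the previous one.
Jul 28 2011 2:00 AM + 10 h = Jul 28 2011 12:00 PM.
Jul 28 2011 12:00 PM + 10 h = Jul 28 2011 10:00 PM.
Jul 28 2011 10:00 PM + 10 h = Jul 29 2011 8:00 AM.
Jul 29 2011 8:00 AM + 10 h = Jul 29 2011 6:00 PM.

Jul 29 2011 6:00 PM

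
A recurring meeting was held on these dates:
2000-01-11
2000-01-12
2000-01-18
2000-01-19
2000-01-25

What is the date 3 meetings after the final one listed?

2000-02-02

Every event lands on a Tuesday or Wednesday (gaps cycle 1, 6, 1, 6).
So the schedule is: every Tuesday and Wednesday.
The following Wednesday is 2000-01-26.
The following Tuesday is 2000-02-01.
The following Wednesday is 2000-02-02.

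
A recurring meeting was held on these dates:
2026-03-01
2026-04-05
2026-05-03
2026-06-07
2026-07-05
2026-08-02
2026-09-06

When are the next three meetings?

All dates are Sundays, 35, 28, 35, 28, 28, 35 days apart.
Specifically, the 1st Sunday of each month.
1st Sunday of October 2026: 2026-10-04.
1st Sunday of November 2026: 2026-11-01.
1st Sunday of December 2026: 2026-12-06.

2026-10-04, 2026-11-01, 2026-12-06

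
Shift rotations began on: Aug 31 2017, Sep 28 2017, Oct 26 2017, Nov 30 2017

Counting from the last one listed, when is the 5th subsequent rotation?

Apr 26 2018

All Thursdays; the gaps (28, 28, 35) vary with month length.
This is the last Thursday of each month.
Last Thursday of December 2017: Dec 28 2017.
Last Thursday of January 2018: Jan 25 2018.
February 2018 ends with Thursday Feb 22 2018.
Last Thursday of March 2018: Mar 29 2018.
Last Thursday of April 2018: Apr 26 2018.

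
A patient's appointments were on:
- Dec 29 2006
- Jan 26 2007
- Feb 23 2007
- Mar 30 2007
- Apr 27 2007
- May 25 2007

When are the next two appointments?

Jun 29 2007, Jul 27 2007

These are Fridays with 28, 28, 35, 28, 28-day gaps.
Each is the final Friday of its month — Dec 29 2006 is past the 28th, so '4th Friday' doesn't fit.
Last Friday of June 2007: Jun 29 2007.
Last Friday of July 2007: Jul 27 2007.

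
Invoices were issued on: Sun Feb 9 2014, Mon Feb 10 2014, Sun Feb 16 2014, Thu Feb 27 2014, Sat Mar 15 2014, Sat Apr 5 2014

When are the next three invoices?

Thu May 1 2014, Sun Jun 1 2014, Mon Jul 7 2014

The spacing grows by 5 each time: 1, 6, 11, 16, 21 days.
Next gap: 26 days. Sat Apr 5 2014 + 26 days = Thu May 1 2014.
Next gap: 31 days. Thu May 1 2014 + 31 days = Sun Jun 1 2014.
Next gap: 36 days. Sun Jun 1 2014 + 36 days = Mon Jul 7 2014.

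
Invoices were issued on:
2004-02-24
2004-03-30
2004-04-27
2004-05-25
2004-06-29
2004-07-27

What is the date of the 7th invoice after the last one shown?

Every date is a Tuesday; gaps 35, 28, 28, 35, 28 days.
Each is the last Tuesday of its month (at least one falls on the 29th or later, ruling out '4th Tuesday').
Last Tuesday of August 2004: 2004-08-31.
September 2004 ends with Tuesday 2004-09-28.
Last Tuesday of October 2004: 2004-10-26.
Last Tuesday of November 2004: 2004-11-30.
Last Tuesday of December 2004: 2004-12-28.
January 2005 ends with Tuesday 2005-01-25.
Last Tuesday of February 2005: 2005-02-22.

2005-02-22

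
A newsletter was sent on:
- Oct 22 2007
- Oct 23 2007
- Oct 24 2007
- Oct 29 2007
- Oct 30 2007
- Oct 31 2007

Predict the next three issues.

The gap pattern 1, 1, 5, 1, 1 repeats every 3 events.
These are the Mondays, Tuesdays and Wednesdays of each week.
Next Monday: Nov 5 2007.
The following Tuesday is Nov 6 2007.
The following Wednesday is Nov 7 2007.

Nov 5 2007, Nov 6 2007, Nov 7 2007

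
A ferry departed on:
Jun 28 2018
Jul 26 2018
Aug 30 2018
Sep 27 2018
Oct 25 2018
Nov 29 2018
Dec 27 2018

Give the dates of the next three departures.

Jan 31 2019, Feb 28 2019, Mar 28 2019

Every date is a Thursday; gaps 28, 35, 28, 28, 35, 28 days.
Each is the last Thursday of its month (at least one falls on the 29th or later, ruling out '4th Thursday').
January 2019 ends with Thursday Jan 31 2019.
Last Thursday of February 2019: Feb 28 2019.
Last Thursday of March 2019: Mar 28 2019.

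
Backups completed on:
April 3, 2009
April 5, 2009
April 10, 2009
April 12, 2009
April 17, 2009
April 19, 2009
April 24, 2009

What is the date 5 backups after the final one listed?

Gaps: 2, 5, 2, 5, 2, 5 days — not constant, but cyclic with period 2.
The events fall on every Friday and Sunday.
The following Sunday is April 26, 2009.
Next Friday: May 1, 2009.
Next Sunday: May 3, 2009.
Next Friday: May 8, 2009.
The following Sunday is May 10, 2009.

May 10, 2009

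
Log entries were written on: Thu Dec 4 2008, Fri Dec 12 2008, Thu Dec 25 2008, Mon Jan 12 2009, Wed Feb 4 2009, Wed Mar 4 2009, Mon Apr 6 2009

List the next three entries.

Gaps: 8, 13, 18, 23, 28, 33 days — each gap is 5 larger than the previous one.
Next gap: 38 days. Mon Apr 6 2009 + 38 days = Thu May 14 2009.
Next gap: 43 days. Thu May 14 2009 + 43 days = Fri Jun 26 2009.
Next gap: 48 days. Fri Jun 26 2009 + 48 days = Thu Aug 13 2009.

Thu May 14 2009, Fri Jun 26 2009, Thu Aug 13 2009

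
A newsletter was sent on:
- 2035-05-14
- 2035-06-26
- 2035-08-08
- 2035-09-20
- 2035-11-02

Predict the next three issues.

2035-12-15, 2036-01-27, 2036-03-10

Every event comes 43 days after the last (43, 43, 43, 43).
2035-11-02 + 43 days = 2035-12-15.
2035-12-15 + 43 days = 2036-01-27.
2036-01-27 + 43 days = 2036-03-10.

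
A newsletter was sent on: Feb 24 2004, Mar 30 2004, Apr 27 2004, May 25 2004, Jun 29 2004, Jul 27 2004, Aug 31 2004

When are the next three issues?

These are Tuesdays with 35, 28, 28, 35, 28, 35-day gaps.
Each is the final Tuesday of its month — Mar 30 2004 is past the 28th, so '4th Tuesday' doesn't fit.
September 2004 ends with Tuesday Sep 28 2004.
Last Tuesday of October 2004: Oct 26 2004.
Last Tuesday of November 2004: Nov 30 2004.

Sep 28 2004, Oct 26 2004, Nov 30 2004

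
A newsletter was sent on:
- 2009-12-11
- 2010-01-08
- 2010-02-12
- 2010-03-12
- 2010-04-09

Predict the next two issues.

2010-05-14, 2010-06-11

These are Fridays at 28- or 35-day spacing (28, 35, 28, 28).
The pattern: 2nd Friday of the month.
May 2010 — 2nd Friday is 2010-05-14.
2nd Friday of June 2010: 2010-06-11.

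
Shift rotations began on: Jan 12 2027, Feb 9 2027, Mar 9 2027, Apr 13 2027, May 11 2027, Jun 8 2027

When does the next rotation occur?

Gaps: 28, 28, 35, 28, 28 days — a mix of 28 and 35. Every date is a Tuesday.
Each is the 2nd Tuesday of its month.
July 2027 — 2nd Tuesday is Jul 13 2027.

Jul 13 2027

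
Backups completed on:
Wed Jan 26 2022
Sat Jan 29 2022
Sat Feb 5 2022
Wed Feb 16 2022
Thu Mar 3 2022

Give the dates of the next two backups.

Tue Mar 22 2022, Thu Apr 14 2022

Gaps: 3, 7, 11, 15 days — each gap is 4 larger than the previous one.
Next gap: 19 days. Thu Mar 3 2022 + 19 days = Tue Mar 22 2022.
Next gap: 23 days. Tue Mar 22 2022 + 23 days = Thu Apr 14 2022.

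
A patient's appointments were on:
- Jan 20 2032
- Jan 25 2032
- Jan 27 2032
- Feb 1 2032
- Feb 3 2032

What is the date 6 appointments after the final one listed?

Feb 24 2032

The gap pattern 5, 2, 5, 2 repeats every 2 events.
These are the Tuesdays and Sundays of each week.
Next Sunday: Feb 8 2032.
The following Tuesday is Feb 10 2032.
The following Sunday is Feb 15 2032.
The following Tuesday is Feb 17 2032.
The following Sunday is Feb 22 2032.
The following Tuesday is Feb 24 2032.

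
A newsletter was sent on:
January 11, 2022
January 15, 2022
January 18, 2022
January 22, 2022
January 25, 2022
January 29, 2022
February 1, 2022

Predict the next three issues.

February 5, 2022; February 8, 2022; February 12, 2022

The gap pattern 4, 3, 4, 3, 4, 3 repeats every 2 events.
These are the Tuesdays and Saturdays of each week.
The following Saturday is February 5, 2022.
The following Tuesday is February 8, 2022.
Next Saturday: February 12, 2022.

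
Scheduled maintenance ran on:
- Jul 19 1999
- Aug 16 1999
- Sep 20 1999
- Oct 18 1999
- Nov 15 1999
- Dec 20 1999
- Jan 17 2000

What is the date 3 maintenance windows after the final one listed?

These are Mondays at 28- or 35-day spacing (28, 35, 28, 28, 35, 28).
The pattern: 3rd Monday of the month.
February 2000 — 3rd Monday is Feb 21 2000.
3rd Monday of March 2000: Mar 20 2000.
3rd Monday of April 2000: Apr 17 2000.

Apr 17 2000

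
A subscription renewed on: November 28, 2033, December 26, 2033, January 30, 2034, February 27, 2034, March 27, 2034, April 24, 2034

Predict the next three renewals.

May 29, 2034; June 26, 2034; July 31, 2034

These are Mondays with 28, 35, 28, 28, 28-day gaps.
Each is the final Monday of its month — January 30, 2034 is past the 28th, so '4th Monday' doesn't fit.
May 2034 ends with Monday May 29, 2034.
Last Monday of June 2034: June 26, 2034.
July 2034 ends with Monday July 31, 2034.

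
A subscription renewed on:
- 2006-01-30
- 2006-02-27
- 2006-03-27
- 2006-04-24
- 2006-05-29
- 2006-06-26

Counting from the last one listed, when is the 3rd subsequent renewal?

All Mondays; the gaps (28, 28, 28, 35, 28) vary with month length.
This is the last Monday of each month.
Last Monday of July 2006: 2006-07-31.
Last Monday of August 2006: 2006-08-28.
Last Monday of September 2006: 2006-09-25.

2006-09-25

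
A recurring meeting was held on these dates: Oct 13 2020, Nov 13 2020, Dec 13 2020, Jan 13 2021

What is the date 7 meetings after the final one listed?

Aug 13 2021

Each date is the 13th; the gaps (31, 30, 31) track the month lengths.
The rule is the 13th of each month.
Next: February 2021 → Feb 13 2021.
March 2021: Mar 13 2021.
April 2021: Apr 13 2021.
Next: May 2021 → May 13 2021.
June 2021: Jun 13 2021.
Next: July 2021 → Jul 13 2021.
August 2021: Aug 13 2021.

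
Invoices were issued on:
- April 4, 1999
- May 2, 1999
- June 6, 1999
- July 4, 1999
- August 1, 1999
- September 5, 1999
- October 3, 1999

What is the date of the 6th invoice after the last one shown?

These are Sundays at 28- or 35-day spacing (28, 35, 28, 28, 35, 28).
The pattern: 1st Sunday of the month.
November 1999 — 1st Sunday is November 7, 1999.
December 1999 — 1st Sunday is December 5, 1999.
1st Sunday of January 2000: January 2, 2000.
1st Sunday of February 2000: February 6, 2000.
1st Sunday of March 2000: March 5, 2000.
April 2000 — 1st Sunday is April 2, 2000.

April 2, 2000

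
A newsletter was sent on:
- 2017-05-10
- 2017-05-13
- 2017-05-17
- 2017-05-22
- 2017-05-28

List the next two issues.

2017-06-04, 2017-06-12

Intervals are 3, 4, 5, 6 days — an arithmetic progression with common difference 1.
Next gap: 7 days. 2017-05-28 + 7 days = 2017-06-04.
Next gap: 8 days. 2017-06-04 + 8 days = 2017-06-12.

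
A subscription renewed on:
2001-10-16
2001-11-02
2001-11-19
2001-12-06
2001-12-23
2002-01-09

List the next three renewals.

2002-01-26, 2002-02-12, 2002-03-01

Gaps between consecutive events: 17, 17, 17, 17, 17 days — a constant 17-day interval.
2002-01-09 + 17 days = 2002-01-26.
2002-01-26 + 17 days = 2002-02-12.
2002-02-12 + 17 days = 2002-03-01.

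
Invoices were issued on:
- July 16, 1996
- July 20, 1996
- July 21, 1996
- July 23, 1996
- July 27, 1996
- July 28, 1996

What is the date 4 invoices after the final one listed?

Gaps: 4, 1, 2, 4, 1 days — not constant, but cyclic with period 3.
The events fall on every Tuesday, Saturday and Sunday.
The following Tuesday is July 30, 1996.
Next Saturday: August 3, 1996.
Next Sunday: August 4, 1996.
Next Tuesday: August 6, 1996.

August 6, 1996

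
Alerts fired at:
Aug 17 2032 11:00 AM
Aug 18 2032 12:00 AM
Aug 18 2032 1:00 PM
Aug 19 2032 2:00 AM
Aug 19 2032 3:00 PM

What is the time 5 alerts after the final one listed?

The interval is a steady 13 hours (13, 13, 13, 13).
Aug 19 2032 3:00 PM + 13 h = Aug 20 2032 4:00 AM.
Aug 20 2032 4:00 AM + 13 h = Aug 20 2032 5:00 PM.
Aug 20 2032 5:00 PM + 13 h = Aug 21 2032 6:00 AM.
Aug 21 2032 6:00 AM + 13 h = Aug 21 2032 7:00 PM.
Aug 21 2032 7:00 PM + 13 h = Aug 22 2032 8:00 AM.

Aug 22 2032 8:00 AM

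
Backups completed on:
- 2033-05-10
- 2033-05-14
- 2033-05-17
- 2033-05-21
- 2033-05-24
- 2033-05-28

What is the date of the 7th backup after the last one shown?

2033-06-21

Every event lands on a Tuesday or Saturday (gaps cycle 4, 3, 4, 3, 4).
So the schedule is: every Tuesday and Saturday.
The following Tuesday is 2033-05-31.
Next Saturday: 2033-06-04.
Next Tuesday: 2033-06-07.
The following Saturday is 2033-06-11.
The following Tuesday is 2033-06-14.
Next Saturday: 2033-06-18.
The following Tuesday is 2033-06-21.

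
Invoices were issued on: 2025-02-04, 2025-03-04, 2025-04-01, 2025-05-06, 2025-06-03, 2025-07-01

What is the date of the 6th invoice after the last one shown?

2026-01-06

All dates are Tuesdays, 28, 28, 35, 28, 28 days apart.
Specifically, the 1st Tuesday of each month.
August 2025 — 1st Tuesday is 2025-08-05.
September 2025 — 1st Tuesday is 2025-09-02.
October 2025 — 1st Tuesday is 2025-10-07.
November 2025 — 1st Tuesday is 2025-11-04.
December 2025 — 1st Tuesday is 2025-12-02.
1st Tuesday of January 2026: 2026-01-06.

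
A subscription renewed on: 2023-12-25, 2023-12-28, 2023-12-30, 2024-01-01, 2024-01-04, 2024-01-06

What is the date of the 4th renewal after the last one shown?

Gaps: 3, 2, 2, 3, 2 days — not constant, but cyclic with period 3.
The events fall on every Monday, Thursday and Saturday.
The following Monday is 2024-01-08.
Next Thursday: 2024-01-11.
Next Saturday: 2024-01-13.
The following Monday is 2024-01-15.

2024-01-15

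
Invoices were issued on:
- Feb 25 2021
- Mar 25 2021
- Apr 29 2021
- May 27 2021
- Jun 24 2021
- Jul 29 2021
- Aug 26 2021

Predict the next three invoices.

All Thursdays; the gaps (28, 35, 28, 28, 35, 28) vary with month length.
This is the last Thursday of each month.
September 2021 ends with Thursday Sep 30 2021.
October 2021 ends with Thursday Oct 28 2021.
November 2021 ends with Thursday Nov 25 2021.

Sep 30 2021, Oct 28 2021, Nov 25 2021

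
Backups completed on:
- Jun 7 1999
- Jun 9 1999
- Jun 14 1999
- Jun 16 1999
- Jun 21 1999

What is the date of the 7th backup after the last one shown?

Jul 14 1999

Gaps: 2, 5, 2, 5 days — not constant, but cyclic with period 2.
The events fall on every Monday and Wednesday.
Next Wednesday: Jun 23 1999.
The following Monday is Jun 28 1999.
The following Wednesday is Jun 30 1999.
Next Monday: Jul 5 1999.
The following Wednesday is Jul 7 1999.
The following Monday is Jul 12 1999.
The following Wednesday is Jul 14 1999.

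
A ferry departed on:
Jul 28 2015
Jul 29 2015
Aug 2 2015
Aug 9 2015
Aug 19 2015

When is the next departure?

Intervals are 1, 4, 7, 10 days — an arithmetic progression with common difference 3.
Next gap: 13 days. Aug 19 2015 + 13 days = Sep 1 2015.

Sep 1 2015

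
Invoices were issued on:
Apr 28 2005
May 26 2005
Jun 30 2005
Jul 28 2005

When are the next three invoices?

Every date is a Thursday; gaps 28, 35, 28 days.
Each is the last Thursday of its month (at least one falls on the 29th or later, ruling out '4th Thursday').
August 2005 ends with Thursday Aug 25 2005.
September 2005 ends with Thursday Sep 29 2005.
Last Thursday of October 2005: Oct 27 2005.

Aug 25 2005, Sep 29 2005, Oct 27 2005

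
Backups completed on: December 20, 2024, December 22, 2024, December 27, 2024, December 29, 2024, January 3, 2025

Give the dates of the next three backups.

January 5, 2025; January 10, 2025; January 12, 2025

Every event lands on a Friday or Sunday (gaps cycle 2, 5, 2, 5).
So the schedule is: every Friday and Sunday.
Next Sunday: January 5, 2025.
The following Friday is January 10, 2025.
Next Sunday: January 12, 2025.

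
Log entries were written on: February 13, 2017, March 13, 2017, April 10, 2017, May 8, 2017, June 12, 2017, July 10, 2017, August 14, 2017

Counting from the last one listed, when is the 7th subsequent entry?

March 12, 2018

All dates are Mondays, 28, 28, 28, 35, 28, 35 days apart.
Specifically, the 2nd Monday of each month.
2nd Monday of September 2017: September 11, 2017.
October 2017 — 2nd Monday is October 9, 2017.
2nd Monday of November 2017: November 13, 2017.
December 2017 — 2nd Monday is December 11, 2017.
2nd Monday of January 2018: January 8, 2018.
February 2018 — 2nd Monday is February 12, 2018.
March 2018 — 2nd Monday is March 12, 2018.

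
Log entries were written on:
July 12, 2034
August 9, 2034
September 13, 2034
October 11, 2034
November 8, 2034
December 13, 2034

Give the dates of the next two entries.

All dates are Wednesdays, 28, 35, 28, 28, 35 days apart.
Specifically, the 2nd Wednesday of each month.
2nd Wednesday of January 2035: January 10, 2035.
2nd Wednesday of February 2035: February 14, 2035.

January 10, 2035; February 14, 2035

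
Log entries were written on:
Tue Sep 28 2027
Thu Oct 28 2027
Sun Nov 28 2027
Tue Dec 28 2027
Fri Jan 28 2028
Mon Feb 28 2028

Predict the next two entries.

Gaps: 30, 31, 30, 31, 31 days — not constant. Every event is on the 28th of the month.
Pattern: the 28th of each month.
March 2028: Tue Mar 28 2028.
Next: April 2028 → Fri Apr 28 2028.

Tue Mar 28 2028, Fri Apr 28 2028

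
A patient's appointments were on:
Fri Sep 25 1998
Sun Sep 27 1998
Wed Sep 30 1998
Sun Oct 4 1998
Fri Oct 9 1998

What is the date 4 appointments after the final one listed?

Intervals are 2, 3, 4, 5 days — an arithmetic progression with common difference 1.
Next gap: 6 days. Fri Oct 9 1998 + 6 days = Thu Oct 15 1998.
Next gap: 7 days. Thu Oct 15 1998 + 7 days = Thu Oct 22 1998.
Next gap: 8 days. Thu Oct 22 1998 + 8 days = Fri Oct 30 1998.
Next gap: 9 days. Fri Oct 30 1998 + 9 days = Sun Nov 8 1998.

Sun Nov 8 1998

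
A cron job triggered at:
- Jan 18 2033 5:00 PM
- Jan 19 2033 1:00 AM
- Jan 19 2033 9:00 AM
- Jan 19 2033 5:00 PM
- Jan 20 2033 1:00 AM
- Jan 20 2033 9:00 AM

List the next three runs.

Jan 20 2033 5:00 PM, Jan 21 2033 1:00 AM, Jan 21 2033 9:00 AM

The interval is a steady 8 hours (8, 8, 8, 8, 8).
Jan 20 2033 9:00 AM + 8 h = Jan 20 2033 5:00 PM.
Jan 20 2033 5:00 PM + 8 h = Jan 21 2033 1:00 AM.
Jan 21 2033 1:00 AM + 8 h = Jan 21 2033 9:00 AM.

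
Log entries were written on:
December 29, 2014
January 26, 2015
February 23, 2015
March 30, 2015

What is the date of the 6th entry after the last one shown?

These are Mondays with 28, 28, 35-day gaps.
Each is the final Monday of its month — December 29, 2014 is past the 28th, so '4th Monday' doesn't fit.
Last Monday of April 2015: April 27, 2015.
May 2015 ends with Monday May 25, 2015.
June 2015 ends with Monday June 29, 2015.
July 2015 ends with Monday July 27, 2015.
August 2015 ends with Monday August 31, 2015.
Last Monday of September 2015: September 28, 2015.

September 28, 2015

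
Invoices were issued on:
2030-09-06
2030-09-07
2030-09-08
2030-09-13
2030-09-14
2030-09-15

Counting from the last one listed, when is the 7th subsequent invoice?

The gap pattern 1, 1, 5, 1, 1 repeats every 3 events.
These are the Fridays, Saturdays and Sundays of each week.
The following Friday is 2030-09-20.
Next Saturday: 2030-09-21.
Next Sunday: 2030-09-22.
The following Friday is 2030-09-27.
The following Saturday is 2030-09-28.
The following Sunday is 2030-09-29.
The following Friday is 2030-10-04.

2030-10-04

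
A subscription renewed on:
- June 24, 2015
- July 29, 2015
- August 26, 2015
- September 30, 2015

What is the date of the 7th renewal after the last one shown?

Every date is a Wednesday; gaps 35, 28, 35 days.
Each is the last Wednesday of its month (at least one falls on the 29th or later, ruling out '4th Wednesday').
Last Wednesday of October 2015: October 28, 2015.
November 2015 ends with Wednesday November 25, 2015.
Last Wednesday of December 2015: December 30, 2015.
Last Wednesday of January 2016: January 27, 2016.
February 2016 ends with Wednesday February 24, 2016.
Last Wednesday of March 2016: March 30, 2016.
Last Wednesday of April 2016: April 27, 2016.

April 27, 2016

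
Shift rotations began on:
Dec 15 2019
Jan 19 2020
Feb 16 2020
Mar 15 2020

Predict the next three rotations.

Apr 19 2020, May 17 2020, Jun 21 2020

Gaps: 35, 28, 28 days — a mix of 28 and 35. Every date is a Sunday.
Each is the 3rd Sunday of its month.
3rd Sunday of April 2020: Apr 19 2020.
3rd Sunday of May 2020: May 17 2020.
June 2020 — 3rd Sunday is Jun 21 2020.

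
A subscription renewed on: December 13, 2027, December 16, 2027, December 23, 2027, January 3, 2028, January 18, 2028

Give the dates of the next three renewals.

February 6, 2028; February 29, 2028; March 27, 2028

Gaps: 3, 7, 11, 15 days — each gap is 4 larger than the previous one.
Next gap: 19 days. January 18, 2028 + 19 days = February 6, 2028.
Next gap: 23 days. February 6, 2028 + 23 days = February 29, 2028.
Next gap: 27 days. February 29, 2028 + 27 days = March 27, 2028.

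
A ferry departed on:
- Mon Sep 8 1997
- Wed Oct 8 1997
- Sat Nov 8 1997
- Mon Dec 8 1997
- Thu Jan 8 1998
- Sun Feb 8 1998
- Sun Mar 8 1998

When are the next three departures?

The day-of-month is always 8 (30, 31, 30, 31, 31, 28 days between events).
So this recurs on the 8th of each month.
April 1998: Wed Apr 8 1998.
Next: May 1998 → Fri May 8 1998.
Next: June 1998 → Mon Jun 8 1998.

Wed Apr 8 1998, Fri May 8 1998, Mon Jun 8 1998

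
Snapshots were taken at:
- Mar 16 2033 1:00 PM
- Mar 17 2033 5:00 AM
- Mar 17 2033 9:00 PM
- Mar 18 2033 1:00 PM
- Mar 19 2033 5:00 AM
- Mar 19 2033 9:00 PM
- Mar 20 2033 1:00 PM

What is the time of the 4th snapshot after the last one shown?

The interval is a steady 16 hours (16, 16, 16, 16, 16, 16).
Mar 20 2033 1:00 PM + 16 h = Mar 21 2033 5:00 AM.
Mar 21 2033 5:00 AM + 16 h = Mar 21 2033 9:00 PM.
Mar 21 2033 9:00 PM + 16 h = Mar 22 2033 1:00 PM.
Mar 22 2033 1:00 PM + 16 h = Mar 23 2033 5:00 AM.

Mar 23 2033 5:00 AM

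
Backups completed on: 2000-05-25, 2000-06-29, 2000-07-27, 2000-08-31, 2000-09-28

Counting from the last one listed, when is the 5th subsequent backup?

2001-02-22

All Thursdays; the gaps (35, 28, 35, 28) vary with month length.
This is the last Thursday of each month.
October 2000 ends with Thursday 2000-10-26.
Last Thursday of November 2000: 2000-11-30.
December 2000 ends with Thursday 2000-12-28.
Last Thursday of January 2001: 2001-01-25.
February 2001 ends with Thursday 2001-02-22.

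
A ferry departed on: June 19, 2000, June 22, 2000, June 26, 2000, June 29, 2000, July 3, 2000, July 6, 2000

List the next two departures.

The gap pattern 3, 4, 3, 4, 3 repeats every 2 events.
These are the Mondays and Thursdays of each week.
The following Monday is July 10, 2000.
Next Thursday: July 13, 2000.

July 10, 2000; July 13, 2000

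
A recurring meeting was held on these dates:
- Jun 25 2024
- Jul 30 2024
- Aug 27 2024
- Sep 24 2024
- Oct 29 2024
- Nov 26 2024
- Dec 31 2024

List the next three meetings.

All Tuesdays; the gaps (35, 28, 28, 35, 28, 35) vary with month length.
This is the last Tuesday of each month.
January 2025 ends with Tuesday Jan 28 2025.
February 2025 ends with Tuesday Feb 25 2025.
March 2025 ends with Tuesday Mar 25 2025.

Jan 28 2025, Feb 25 2025, Mar 25 2025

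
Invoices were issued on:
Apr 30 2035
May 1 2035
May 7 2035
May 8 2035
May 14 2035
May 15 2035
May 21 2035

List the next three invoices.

May 22 2035, May 28 2035, May 29 2035

Gaps: 1, 6, 1, 6, 1, 6 days — not constant, but cyclic with period 2.
The events fall on every Monday and Tuesday.
Next Tuesday: May 22 2035.
The following Monday is May 28 2035.
Next Tuesday: May 29 2035.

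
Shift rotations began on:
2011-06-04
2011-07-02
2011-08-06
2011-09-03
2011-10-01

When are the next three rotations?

2011-11-05, 2011-12-03, 2012-01-07

These are Saturdays at 28- or 35-day spacing (28, 35, 28, 28).
The pattern: 1st Saturday of the month.
1st Saturday of November 2011: 2011-11-05.
December 2011 — 1st Saturday is 2011-12-03.
1st Saturday of January 2012: 2012-01-07.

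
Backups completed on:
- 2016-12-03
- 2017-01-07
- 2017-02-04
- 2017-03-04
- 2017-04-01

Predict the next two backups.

2017-05-06, 2017-06-03

These are Saturdays at 28- or 35-day spacing (35, 28, 28, 28).
The pattern: 1st Saturday of the month.
May 2017 — 1st Saturday is 2017-05-06.
June 2017 — 1st Saturday is 2017-06-03.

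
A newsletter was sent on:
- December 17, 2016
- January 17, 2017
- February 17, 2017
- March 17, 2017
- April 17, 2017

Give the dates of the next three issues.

May 17, 2017; June 17, 2017; July 17, 2017

Each date is the 17th; the gaps (31, 31, 28, 31) track the month lengths.
The rule is the 17th of each month.
May 2017: May 17, 2017.
June 2017: June 17, 2017.
July 2017: July 17, 2017.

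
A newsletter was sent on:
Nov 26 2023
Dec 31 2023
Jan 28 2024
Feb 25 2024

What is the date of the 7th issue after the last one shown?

These are Sundays with 35, 28, 28-day gaps.
Each is the final Sunday of its month — Dec 31 2023 is past the 28th, so '4th Sunday' doesn't fit.
Last Sunday of March 2024: Mar 31 2024.
April 2024 ends with Sunday Apr 28 2024.
May 2024 ends with Sunday May 26 2024.
June 2024 ends with Sunday Jun 30 2024.
Last Sunday of July 2024: Jul 28 2024.
August 2024 ends with Sunday Aug 25 2024.
Last Sunday of September 2024: Sep 29 2024.

Sep 29 2024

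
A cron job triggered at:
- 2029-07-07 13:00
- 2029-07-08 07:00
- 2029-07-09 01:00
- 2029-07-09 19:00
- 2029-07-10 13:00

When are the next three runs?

Spacing: 18, 18, 18, 18 h — constant 18 h.
2029-07-10 13:00 + 18 h = 2029-07-11 07:00.
2029-07-11 07:00 + 18 h = 2029-07-12 01:00.
2029-07-12 01:00 + 18 h = 2029-07-12 19:00.

2029-07-11 07:00, 2029-07-12 01:00, 2029-07-12 19:00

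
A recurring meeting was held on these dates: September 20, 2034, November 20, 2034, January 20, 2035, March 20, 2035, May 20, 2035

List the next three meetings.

July 20, 2035; September 20, 2035; November 20, 2035

Gaps: 61, 61, 59, 61 days — not constant. Every event is on the 20th of the month.
Pattern: the 20th of every 2 months.
July 2035: July 20, 2035.
Next: September 2035 → September 20, 2035.
Next: November 2035 → November 20, 2035.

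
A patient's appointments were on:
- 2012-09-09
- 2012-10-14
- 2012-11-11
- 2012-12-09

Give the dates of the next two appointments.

2013-01-13, 2013-02-10

All dates are Sundays, 35, 28, 28 days apart.
Specifically, the 2nd Sunday of each month.
2nd Sunday of January 2013: 2013-01-13.
2nd Sunday of February 2013: 2013-02-10.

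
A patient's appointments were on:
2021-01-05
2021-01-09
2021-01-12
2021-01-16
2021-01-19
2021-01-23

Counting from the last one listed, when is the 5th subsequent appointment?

2021-02-09

Gaps: 4, 3, 4, 3, 4 days — not constant, but cyclic with period 2.
The events fall on every Tuesday and Saturday.
The following Tuesday is 2021-01-26.
The following Saturday is 2021-01-30.
Next Tuesday: 2021-02-02.
Next Saturday: 2021-02-06.
Next Tuesday: 2021-02-09.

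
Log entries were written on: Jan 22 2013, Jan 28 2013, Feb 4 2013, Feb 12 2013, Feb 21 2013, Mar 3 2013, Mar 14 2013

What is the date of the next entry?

Mar 26 2013

Gaps: 6, 7, 8, 9, 10, 11 days — each gap is 1 larger than the previous one.
Next gap: 12 days. Mar 14 2013 + 12 days = Mar 26 2013.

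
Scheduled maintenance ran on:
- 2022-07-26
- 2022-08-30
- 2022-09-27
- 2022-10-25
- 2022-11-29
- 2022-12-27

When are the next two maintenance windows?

Every date is a Tuesday; gaps 35, 28, 28, 35, 28 days.
Each is the last Tuesday of its month (at least one falls on the 29th or later, ruling out '4th Tuesday').
January 2023 ends with Tuesday 2023-01-31.
Last Tuesday of February 2023: 2023-02-28.

2023-01-31, 2023-02-28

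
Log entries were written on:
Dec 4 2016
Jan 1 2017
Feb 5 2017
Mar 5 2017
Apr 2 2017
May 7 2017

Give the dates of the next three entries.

Jun 4 2017, Jul 2 2017, Aug 6 2017

Gaps: 28, 35, 28, 28, 35 days — a mix of 28 and 35. Every date is a Sunday.
Each is the 1st Sunday of its month.
June 2017 — 1st Sunday is Jun 4 2017.
July 2017 — 1st Sunday is Jul 2 2017.
August 2017 — 1st Sunday is Aug 6 2017.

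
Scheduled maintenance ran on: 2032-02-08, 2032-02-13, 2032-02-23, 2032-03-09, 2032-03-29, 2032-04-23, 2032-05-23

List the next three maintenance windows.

2032-06-27, 2032-08-06, 2032-09-20

Gaps: 5, 10, 15, 20, 25, 30 days — each gap is 5 larger than the previous one.
Next gap: 35 days. 2032-05-23 + 35 days = 2032-06-27.
Next gap: 40 days. 2032-06-27 + 40 days = 2032-08-06.
Next gap: 45 days. 2032-08-06 + 45 days = 2032-09-20.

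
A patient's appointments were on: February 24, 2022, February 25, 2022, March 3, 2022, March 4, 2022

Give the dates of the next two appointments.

The gap pattern 1, 6, 1 repeats every 2 events.
These are the Thursdays and Fridays of each week.
Next Thursday: March 10, 2022.
Next Friday: March 11, 2022.

March 10, 2022; March 11, 2022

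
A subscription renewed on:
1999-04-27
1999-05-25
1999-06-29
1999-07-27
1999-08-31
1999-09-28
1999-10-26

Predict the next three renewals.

1999-11-30, 1999-12-28, 2000-01-25

Every date is a Tuesday; gaps 28, 35, 28, 35, 28, 28 days.
Each is the last Tuesday of its month (at least one falls on the 29th or later, ruling out '4th Tuesday').
November 1999 ends with Tuesday 1999-11-30.
Last Tuesday of December 1999: 1999-12-28.
January 2000 ends with Tuesday 2000-01-25.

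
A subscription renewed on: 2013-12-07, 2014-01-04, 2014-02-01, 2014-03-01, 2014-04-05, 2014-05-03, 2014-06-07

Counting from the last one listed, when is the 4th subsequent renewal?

2014-10-04

These are Saturdays at 28- or 35-day spacing (28, 28, 28, 35, 28, 35).
The pattern: 1st Saturday of the month.
July 2014 — 1st Saturday is 2014-07-05.
August 2014 — 1st Saturday is 2014-08-02.
1st Saturday of September 2014: 2014-09-06.
1st Saturday of October 2014: 2014-10-04.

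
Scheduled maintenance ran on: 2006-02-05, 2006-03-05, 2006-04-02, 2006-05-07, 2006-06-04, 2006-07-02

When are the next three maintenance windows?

2006-08-06, 2006-09-03, 2006-10-01

Gaps: 28, 28, 35, 28, 28 days — a mix of 28 and 35. Every date is a Sunday.
Each is the 1st Sunday of its month.
1st Sunday of August 2006: 2006-08-06.
1st Sunday of September 2006: 2006-09-03.
October 2006 — 1st Sunday is 2006-10-01.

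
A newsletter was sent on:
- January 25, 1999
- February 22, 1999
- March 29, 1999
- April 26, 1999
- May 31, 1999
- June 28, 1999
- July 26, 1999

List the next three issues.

August 30, 1999; September 27, 1999; October 25, 1999

These are Mondays with 28, 35, 28, 35, 28, 28-day gaps.
Each is the final Monday of its month — March 29, 1999 is past the 28th, so '4th Monday' doesn't fit.
Last Monday of August 1999: August 30, 1999.
September 1999 ends with Monday September 27, 1999.
Last Monday of October 1999: October 25, 1999.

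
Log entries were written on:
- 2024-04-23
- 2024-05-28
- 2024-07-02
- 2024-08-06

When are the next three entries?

Gaps between consecutive events: 35, 35, 35 days — a constant 35-day interval.
2024-08-06 + 35 days = 2024-09-10.
2024-09-10 + 35 days = 2024-10-15.
2024-10-15 + 35 days = 2024-11-19.

2024-09-10, 2024-10-15, 2024-11-19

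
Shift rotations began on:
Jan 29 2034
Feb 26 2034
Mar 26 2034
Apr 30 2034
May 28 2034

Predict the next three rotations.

All Sundays; the gaps (28, 28, 35, 28) vary with month length.
This is the last Sunday of each month.
Last Sunday of June 2034: Jun 25 2034.
Last Sunday of July 2034: Jul 30 2034.
Last Sunday of August 2034: Aug 27 2034.

Jun 25 2034, Jul 30 2034, Aug 27 2034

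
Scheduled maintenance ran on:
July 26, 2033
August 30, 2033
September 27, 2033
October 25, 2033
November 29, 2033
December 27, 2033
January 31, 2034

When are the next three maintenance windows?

These are Tuesdays with 35, 28, 28, 35, 28, 35-day gaps.
Each is the final Tuesday of its month — August 30, 2033 is past the 28th, so '4th Tuesday' doesn't fit.
February 2034 ends with Tuesday February 28, 2034.
Last Tuesday of March 2034: March 28, 2034.
April 2034 ends with Tuesday April 25, 2034.

February 28, 2034; March 28, 2034; April 25, 2034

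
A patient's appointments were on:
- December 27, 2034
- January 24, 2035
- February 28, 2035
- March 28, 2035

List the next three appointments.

These are Wednesdays at 28- or 35-day spacing (28, 35, 28).
The pattern: 4th Wednesday of the month.
April 2035 — 4th Wednesday is April 25, 2035.
4th Wednesday of May 2035: May 23, 2035.
June 2035 — 4th Wednesday is June 27, 2035.

April 25, 2035; May 23, 2035; June 27, 2035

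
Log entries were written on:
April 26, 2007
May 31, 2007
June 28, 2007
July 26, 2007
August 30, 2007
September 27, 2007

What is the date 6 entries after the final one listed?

March 27, 2008

These are Thursdays with 35, 28, 28, 35, 28-day gaps.
Each is the final Thursday of its month — May 31, 2007 is past the 28th, so '4th Thursday' doesn't fit.
October 2007 ends with Thursday October 25, 2007.
November 2007 ends with Thursday November 29, 2007.
December 2007 ends with Thursday December 27, 2007.
Last Thursday of January 2008: January 31, 2008.
Last Thursday of February 2008: February 28, 2008.
March 2008 ends with Thursday March 27, 2008.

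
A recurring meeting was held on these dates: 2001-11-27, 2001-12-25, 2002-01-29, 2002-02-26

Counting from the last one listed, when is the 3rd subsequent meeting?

All Tuesdays; the gaps (28, 35, 28) vary with month length.
This is the last Tuesday of each month.
Last Tuesday of March 2002: 2002-03-26.
Last Tuesday of April 2002: 2002-04-30.
May 2002 ends with Tuesday 2002-05-28.

2002-05-28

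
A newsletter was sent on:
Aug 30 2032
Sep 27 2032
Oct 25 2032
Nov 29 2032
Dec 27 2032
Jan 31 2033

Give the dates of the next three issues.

Feb 28 2033, Mar 28 2033, Apr 25 2033

All Mondays; the gaps (28, 28, 35, 28, 35) vary with month length.
This is the last Monday of each month.
February 2033 ends with Monday Feb 28 2033.
Last Monday of March 2033: Mar 28 2033.
Last Monday of April 2033: Apr 25 2033.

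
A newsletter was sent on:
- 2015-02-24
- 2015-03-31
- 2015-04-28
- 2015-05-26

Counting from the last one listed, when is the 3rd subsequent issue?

2015-08-25

Every date is a Tuesday; gaps 35, 28, 28 days.
Each is the last Tuesday of its month (at least one falls on the 29th or later, ruling out '4th Tuesday').
Last Tuesday of June 2015: 2015-06-30.
Last Tuesday of July 2015: 2015-07-28.
Last Tuesday of August 2015: 2015-08-25.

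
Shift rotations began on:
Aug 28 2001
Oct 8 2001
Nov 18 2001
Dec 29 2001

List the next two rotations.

Gaps between consecutive events: 41, 41, 41 days — a constant 41-day interval.
Dec 29 2001 + 41 days = Feb 8 2002.
Feb 8 2002 + 41 days = Mar 21 2002.

Feb 8 2002, Mar 21 2002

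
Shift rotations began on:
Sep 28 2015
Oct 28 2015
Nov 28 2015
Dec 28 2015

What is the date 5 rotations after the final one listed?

May 28 2016

Gaps: 30, 31, 30 days — not constant. Every event is on the 28th of the month.
Pattern: the 28th of each month.
Next: January 2016 → Jan 28 2016.
Next: February 2016 → Feb 28 2016.
Next: March 2016 → Mar 28 2016.
Next: April 2016 → Apr 28 2016.
Next: May 2016 → May 28 2016.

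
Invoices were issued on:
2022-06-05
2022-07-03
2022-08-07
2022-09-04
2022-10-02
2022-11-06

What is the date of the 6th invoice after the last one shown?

2023-05-07

These are Sundays at 28- or 35-day spacing (28, 35, 28, 28, 35).
The pattern: 1st Sunday of the month.
December 2022 — 1st Sunday is 2022-12-04.
1st Sunday of January 2023: 2023-01-01.
1st Sunday of February 2023: 2023-02-05.
1st Sunday of March 2023: 2023-03-05.
1st Sunday of April 2023: 2023-04-02.
1st Sunday of May 2023: 2023-05-07.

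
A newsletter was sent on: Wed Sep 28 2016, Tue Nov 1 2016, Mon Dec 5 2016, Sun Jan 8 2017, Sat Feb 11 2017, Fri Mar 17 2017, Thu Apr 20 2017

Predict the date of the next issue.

Wed May 24 2017

Every event comes 34 days after the last (34, 34, 34, 34, 34, 34).
Thu Apr 20 2017 + 34 days = Wed May 24 2017.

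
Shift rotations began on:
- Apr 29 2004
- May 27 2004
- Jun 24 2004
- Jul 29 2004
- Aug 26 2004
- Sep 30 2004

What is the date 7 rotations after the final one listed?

Apr 28 2005

Every date is a Thursday; gaps 28, 28, 35, 28, 35 days.
Each is the last Thursday of its month (at least one falls on the 29th or later, ruling out '4th Thursday').
Last Thursday of October 2004: Oct 28 2004.
November 2004 ends with Thursday Nov 25 2004.
December 2004 ends with Thursday Dec 30 2004.
January 2005 ends with Thursday Jan 27 2005.
Last Thursday of February 2005: Feb 24 2005.
Last Thursday of March 2005: Mar 31 2005.
April 2005 ends with Thursday Apr 28 2005.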